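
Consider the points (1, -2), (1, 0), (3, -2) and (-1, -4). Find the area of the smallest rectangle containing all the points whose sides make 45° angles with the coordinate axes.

In coordinates u = x + y, v = x − y the rectangle is axis-aligned; the map (x,y)→(u,v) scales areas by 2.
u-values: -1, 1, 1, -5; range = 1 − (-5) = 6.
v-values: 3, 1, 5, 3; range = 5 − 1 = 4.
Area = (6 × 4) / 2 = 12.

12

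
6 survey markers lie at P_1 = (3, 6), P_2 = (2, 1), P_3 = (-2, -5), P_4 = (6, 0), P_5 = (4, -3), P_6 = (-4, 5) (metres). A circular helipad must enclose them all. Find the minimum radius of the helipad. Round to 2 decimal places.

6.05

A smallest enclosing disk is always determined by at most three of the input points on its boundary.
The minimum enclosing circle is determined by three boundary points: P_1, P_3, P_6.
Their circumcentre is (7/36, 23/36) with r² = 23725/648.
The farthest remaining point P_4 is at distance² 22105/648 ≤ 23725/648.
r = √(23725/648) ≈ 6.05.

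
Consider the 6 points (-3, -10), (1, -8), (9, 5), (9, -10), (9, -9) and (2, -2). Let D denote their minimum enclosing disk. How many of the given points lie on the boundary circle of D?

A smallest enclosing disk is always determined by at most three of the input points on its boundary.
The farthest pair is (-3, -10)–(9, 5) with squared distance 369. The circle on this segment as diameter has centre (3, -2.5) and r² = 369/4 = 92.25.
Check (1, -8): distance² to centre = 34.25 ≤ 92.25, so it lies inside.
All remaining points lie in this disk, and no smaller disk contains both endpoints, so this is the minimum enclosing circle.
The points at distance exactly r from the centre are (-3, -10), (9, 5), (9, -10) — 3 points.

3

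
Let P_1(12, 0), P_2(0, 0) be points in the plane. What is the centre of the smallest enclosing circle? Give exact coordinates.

(6, 0)

The smallest circle enclosing two points has them as diameter endpoints.
Centre = midpoint = (6, 0); r² = |P_1P_2|²/4 = 144/4 = 36.
Centre = (6, 0).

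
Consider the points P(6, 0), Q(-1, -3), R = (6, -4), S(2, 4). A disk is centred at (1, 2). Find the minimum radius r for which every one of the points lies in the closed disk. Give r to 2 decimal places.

The required radius is the distance from (1, 2) to the farthest point.
Squared distances: 29, 29, 61, 5.
Maximum is 61, attained at R.
r = √61 ≈ 7.81.

7.81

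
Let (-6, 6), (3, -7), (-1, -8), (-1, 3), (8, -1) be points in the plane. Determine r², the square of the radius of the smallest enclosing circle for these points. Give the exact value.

71825/1058

By Welzl's lemma the MEC is supported by two points (diametrically opposite) or three points (on a circumcircle).
The minimum enclosing circle is determined by three boundary points: (-6, 6), (-1, -8), (8, -1).
Their circumcentre is (-7/46, 9/46) with r² = 71825/1058.
The farthest remaining point (3, -7) is at distance² 65293/1058 ≤ 71825/1058.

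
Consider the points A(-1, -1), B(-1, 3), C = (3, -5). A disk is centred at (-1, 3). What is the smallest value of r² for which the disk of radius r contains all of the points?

The required radius is the distance from (-1, 3) to the farthest point.
Squared distances: 16, 0, 80.
Maximum is 80, attained at C.

80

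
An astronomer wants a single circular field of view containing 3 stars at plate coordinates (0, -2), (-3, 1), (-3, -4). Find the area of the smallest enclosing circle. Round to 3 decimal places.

20.420

Call the three points A, B, C in the order given.
Side lengths²: AB² = 18, AC² = 13, BC² = 25.
Since BC² = 25 < 18 + 13 = 31, the triangle is acute, so the smallest enclosing circle is the circumcircle.
Circumcentre = (-2.5, -1.5), r² = 6.5.
Area = π·r² = π·6.5 ≈ 20.420.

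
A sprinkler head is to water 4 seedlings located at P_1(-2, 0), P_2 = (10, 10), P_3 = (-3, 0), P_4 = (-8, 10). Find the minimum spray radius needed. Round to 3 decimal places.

9.169

The minimum enclosing circle of a finite set is fixed by two of the points (as a diameter) or three (as a circumcircle).
The minimum enclosing circle is determined by three boundary points: P_2, P_3, P_4.
Their circumcentre is (1, 8.25) with r² = 84.0625.
The farthest remaining point P_1 is at distance² 77.0625 ≤ 84.0625.
r = √(84.0625) ≈ 9.169.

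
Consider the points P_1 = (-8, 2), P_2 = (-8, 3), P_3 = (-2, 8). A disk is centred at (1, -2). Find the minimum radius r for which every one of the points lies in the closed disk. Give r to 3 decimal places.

10.440

The required radius is the distance from (1, -2) to the farthest point.
Squared distances: 97, 106, 109.
Maximum is 109, attained at P_3.
r = √109 ≈ 10.440.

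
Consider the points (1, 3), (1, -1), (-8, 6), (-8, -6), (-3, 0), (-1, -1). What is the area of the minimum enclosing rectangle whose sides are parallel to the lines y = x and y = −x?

In coordinates u = x + y, v = x − y the rectangle is axis-aligned; the map (x,y)→(u,v) scales areas by 2.
u-values: 4, 0, -2, -14, -3, -2; range = 4 − (-14) = 18.
v-values: -2, 2, -14, -2, -3, 0; range = 2 − (-14) = 16.
Area = (18 × 16) / 2 = 144.

144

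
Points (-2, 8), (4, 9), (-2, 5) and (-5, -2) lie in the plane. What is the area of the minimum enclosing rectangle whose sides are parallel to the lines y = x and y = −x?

In coordinates u = x + y, v = x − y the rectangle is axis-aligned; the map (x,y)→(u,v) scales areas by 2.
u-values: 6, 13, 3, -7; range = 13 − (-7) = 20.
v-values: -10, -5, -7, -3; range = -3 − (-10) = 7.
Area = (20 × 7) / 2 = 70.

70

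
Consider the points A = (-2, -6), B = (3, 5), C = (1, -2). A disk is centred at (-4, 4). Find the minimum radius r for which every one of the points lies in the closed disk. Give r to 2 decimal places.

10.20

The required radius is the distance from (-4, 4) to the farthest point.
Squared distances: 104, 50, 61.
Maximum is 104, attained at A.
r = √104 ≈ 10.20.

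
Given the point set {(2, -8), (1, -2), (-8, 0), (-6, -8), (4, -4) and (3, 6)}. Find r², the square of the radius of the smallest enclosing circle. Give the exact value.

The minimum enclosing circle of a finite set is fixed by two of the points (as a diameter) or three (as a circumcircle).
The farthest pair is (-6, -8)–(3, 6) with squared distance 277. The circle on this segment as diameter has centre (-1.5, -1) and r² = 277/4 = 69.25.
Check (2, -8): distance² to centre = 61.25 ≤ 69.25, so it lies inside.
All remaining points lie in this disk, and no smaller disk contains both endpoints, so this is the minimum enclosing circle.

69.25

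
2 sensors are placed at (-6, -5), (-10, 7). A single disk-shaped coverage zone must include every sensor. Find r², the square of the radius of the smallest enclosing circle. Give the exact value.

40

The smallest circle enclosing two points has them as diameter endpoints.
Centre = midpoint = (-8, 1); r² = |(-6, -5)−(-10, 7)|²/4 = 160/4 = 40.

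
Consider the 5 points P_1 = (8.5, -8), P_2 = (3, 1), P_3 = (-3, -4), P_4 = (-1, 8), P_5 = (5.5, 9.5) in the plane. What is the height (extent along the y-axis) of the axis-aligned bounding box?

17.5

max y = 9.5, min y = -8, so height = 17.5.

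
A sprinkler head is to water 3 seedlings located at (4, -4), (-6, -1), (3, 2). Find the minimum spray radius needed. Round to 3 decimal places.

Call the three points A, B, C in the order given.
Side lengths²: AB² = 109, AC² = 37, BC² = 90.
Since AB² = 109 < 90 + 37 = 127, the triangle is acute, so the smallest enclosing circle is the circumcircle.
Circumcentre = (-29/38, -65/38), r² = 20165/722.
r = √(20165/722) ≈ 5.285.

5.285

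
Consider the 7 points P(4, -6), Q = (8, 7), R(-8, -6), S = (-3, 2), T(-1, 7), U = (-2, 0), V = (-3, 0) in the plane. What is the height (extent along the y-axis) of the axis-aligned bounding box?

max y = 7, min y = -6, so height = 13.

13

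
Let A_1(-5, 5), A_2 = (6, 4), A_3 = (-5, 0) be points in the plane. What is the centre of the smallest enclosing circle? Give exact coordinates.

Side lengths²: A_1A_2² = 122, A_1A_3² = 25, A_2A_3² = 137.
Since A_2A_3² = 137 < 122 + 25 = 147, the triangle is acute, so the smallest enclosing circle is the circumcircle.
Circumcentre = (7/22, 2.5), r² = 8357/242.
Centre = (7/22, 2.5).

(7/22, 2.5)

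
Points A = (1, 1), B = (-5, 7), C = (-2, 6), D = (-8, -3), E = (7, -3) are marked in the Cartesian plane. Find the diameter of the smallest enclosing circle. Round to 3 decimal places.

The minimum enclosing circle is determined by three boundary points: B, D, E.
Their circumcentre is (-0.5, 0.2) with r² = 66.49.
The farthest remaining point C is at distance² 35.89 ≤ 66.49.
Diameter = 2r = 2√(66.49) ≈ 16.308.

16.308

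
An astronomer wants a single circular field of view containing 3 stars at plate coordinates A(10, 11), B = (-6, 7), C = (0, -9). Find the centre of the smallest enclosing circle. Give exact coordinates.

(27/7, 11/7)

Side lengths²: AB² = 272, AC² = 500, BC² = 292.
Since AC² = 500 < 292 + 272 = 564, the triangle is acute, so the smallest enclosing circle is the circumcircle.
Circumcentre = (27/7, 11/7), r² = 6205/49.
Centre = (27/7, 11/7).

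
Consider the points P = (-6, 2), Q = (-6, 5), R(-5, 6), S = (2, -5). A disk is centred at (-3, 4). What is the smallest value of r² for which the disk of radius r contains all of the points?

106

The required radius is the distance from (-3, 4) to the farthest point.
Squared distances: 13, 10, 8, 106.
Maximum is 106, attained at S.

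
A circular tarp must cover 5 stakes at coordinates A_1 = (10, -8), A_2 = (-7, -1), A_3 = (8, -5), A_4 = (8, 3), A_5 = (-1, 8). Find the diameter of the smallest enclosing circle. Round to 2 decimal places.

The minimum enclosing circle of a finite set is fixed by two of the points (as a diameter) or three (as a circumcircle).
The minimum enclosing circle is determined by three boundary points: A_1, A_2, A_5.
Their circumcentre is (2.9, -1.1) with r² = 98.02.
The farthest remaining point A_4 is at distance² 42.82 ≤ 98.02.
Diameter = 2r = 2√(98.02) ≈ 19.80.

19.80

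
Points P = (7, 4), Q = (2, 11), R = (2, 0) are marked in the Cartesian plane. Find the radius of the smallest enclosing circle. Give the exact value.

Side lengths²: PQ² = 74, PR² = 41, QR² = 121.
Since QR² = 121 ≥ 74 + 41 = 115, the angle opposite QR is not acute, so the smallest enclosing circle has QR as diameter.
Centre = midpoint of QR = (2, 5.5), r² = 121/4 = 30.25.
r = √(30.25) = 5.5.

5.5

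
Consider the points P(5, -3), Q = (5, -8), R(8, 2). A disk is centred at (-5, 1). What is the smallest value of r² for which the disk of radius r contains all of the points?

181

The required radius is the distance from (-5, 1) to the farthest point.
Squared distances: 116, 181, 170.
Maximum is 181, attained at Q.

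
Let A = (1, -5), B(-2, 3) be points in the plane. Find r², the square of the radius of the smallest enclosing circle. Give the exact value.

The smallest circle enclosing two points has them as diameter endpoints.
Centre = midpoint = (-0.5, -1); r² = |AB|²/4 = 73/4 = 18.25.

18.25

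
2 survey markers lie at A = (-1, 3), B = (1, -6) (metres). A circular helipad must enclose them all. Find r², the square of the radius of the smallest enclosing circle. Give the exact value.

21.25

The smallest circle enclosing two points has them as diameter endpoints.
Centre = midpoint = (0, -1.5); r² = |AB|²/4 = 85/4 = 21.25.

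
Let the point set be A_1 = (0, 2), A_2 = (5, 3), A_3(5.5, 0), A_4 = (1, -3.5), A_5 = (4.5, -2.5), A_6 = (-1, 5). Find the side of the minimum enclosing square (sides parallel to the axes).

The bounding box has width 6.5 and height 8.5.
An axis-aligned square enclosing the set must have side ≥ max(width, height).
So the minimum side is max(6.5, 8.5) = 8.5.

8.5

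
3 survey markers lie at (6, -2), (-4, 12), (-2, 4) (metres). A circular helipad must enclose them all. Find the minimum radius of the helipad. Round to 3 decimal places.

8.602

Call the three points A, B, C in the order given.
Side lengths²: AB² = 296, AC² = 100, BC² = 68.
Since AB² = 296 ≥ 100 + 68 = 168, the angle opposite AB is not acute, so the smallest enclosing circle has AB as diameter.
Centre = midpoint of AB = (1, 5), r² = 296/4 = 74.
r = √74 ≈ 8.602.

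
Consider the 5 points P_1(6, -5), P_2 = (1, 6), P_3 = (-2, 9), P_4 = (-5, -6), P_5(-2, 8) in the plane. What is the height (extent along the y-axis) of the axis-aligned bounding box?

15

max y = 9, min y = -6, so height = 15.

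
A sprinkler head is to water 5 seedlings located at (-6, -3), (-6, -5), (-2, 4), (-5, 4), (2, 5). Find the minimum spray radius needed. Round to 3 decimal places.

6.403

A smallest enclosing disk is always determined by at most three of the input points on its boundary.
The farthest pair is (-6, -5)–(2, 5) with squared distance 164. The circle on this segment as diameter has centre (-2, 0) and r² = 164/4 = 41.
Check (-6, -3): distance² to centre = 25 ≤ 41, so it lies inside.
All remaining points lie in this disk, and no smaller disk contains both endpoints, so this is the minimum enclosing circle.
r = √41 ≈ 6.403.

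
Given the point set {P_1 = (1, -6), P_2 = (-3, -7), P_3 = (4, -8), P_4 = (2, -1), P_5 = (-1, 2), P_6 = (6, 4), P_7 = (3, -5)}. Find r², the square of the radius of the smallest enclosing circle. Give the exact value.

A smallest enclosing disk is always determined by at most three of the input points on its boundary.
The farthest pair is P_2–P_6 with squared distance 202. The circle on this segment as diameter has centre (1.5, -1.5) and r² = 202/4 = 50.5.
Check P_1: distance² to centre = 20.5 ≤ 50.5, so it lies inside.
All remaining points lie in this disk, and no smaller disk contains both endpoints, so this is the minimum enclosing circle.

50.5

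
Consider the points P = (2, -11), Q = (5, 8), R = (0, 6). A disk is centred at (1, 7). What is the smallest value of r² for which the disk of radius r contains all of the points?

325

The required radius is the distance from (1, 7) to the farthest point.
Squared distances: 325, 17, 2.
Maximum is 325, attained at P.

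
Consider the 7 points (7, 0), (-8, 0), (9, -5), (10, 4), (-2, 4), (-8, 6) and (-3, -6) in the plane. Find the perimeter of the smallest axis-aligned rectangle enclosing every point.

60

Width = max x − min x = 10 − (-8) = 18.
Height = max y − min y = 6 − (-6) = 12.
Perimeter = 2(18 + 12) = 60.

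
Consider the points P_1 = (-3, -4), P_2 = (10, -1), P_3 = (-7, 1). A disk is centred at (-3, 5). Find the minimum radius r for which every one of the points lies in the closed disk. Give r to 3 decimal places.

The required radius is the distance from (-3, 5) to the farthest point.
Squared distances: 81, 205, 32.
Maximum is 205, attained at P_2.
r = √205 ≈ 14.318.

14.318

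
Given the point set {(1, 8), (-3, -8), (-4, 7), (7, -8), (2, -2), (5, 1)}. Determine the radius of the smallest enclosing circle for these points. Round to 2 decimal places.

9.30

The farthest pair is (-4, 7)–(7, -8) with squared distance 346. The circle on this segment as diameter has centre (1.5, -0.5) and r² = 346/4 = 86.5.
Check (1, 8): distance² to centre = 72.5 ≤ 86.5, so it lies inside.
All remaining points lie in this disk, and no smaller disk contains both endpoints, so this is the minimum enclosing circle.
r = √(86.5) ≈ 9.30.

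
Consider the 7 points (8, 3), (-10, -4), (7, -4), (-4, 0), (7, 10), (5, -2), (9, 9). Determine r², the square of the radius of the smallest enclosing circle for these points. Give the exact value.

132.5

The farthest pair is (-10, -4)–(9, 9) with squared distance 530. The circle on this segment as diameter has centre (-0.5, 2.5) and r² = 530/4 = 132.5.
Check (8, 3): distance² to centre = 72.5 ≤ 132.5, so it lies inside.
All remaining points lie in this disk, and no smaller disk contains both endpoints, so this is the minimum enclosing circle.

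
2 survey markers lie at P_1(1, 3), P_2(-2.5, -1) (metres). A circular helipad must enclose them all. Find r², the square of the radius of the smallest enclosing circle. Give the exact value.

7.0625

The smallest circle enclosing two points has them as diameter endpoints.
Centre = midpoint = (-0.75, 1); r² = |P_1P_2|²/4 = 28.25/4 = 7.0625.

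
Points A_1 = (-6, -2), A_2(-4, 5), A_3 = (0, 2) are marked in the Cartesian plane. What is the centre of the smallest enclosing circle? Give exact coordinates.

Side lengths²: A_1A_2² = 53, A_1A_3² = 52, A_2A_3² = 25.
Since A_1A_2² = 53 < 52 + 25 = 77, the triangle is acute, so the smallest enclosing circle is the circumcircle.
Circumcentre = (-64/17, 39/34), r² = 17225/1156.
Centre = (-64/17, 39/34).

(-64/17, 39/34)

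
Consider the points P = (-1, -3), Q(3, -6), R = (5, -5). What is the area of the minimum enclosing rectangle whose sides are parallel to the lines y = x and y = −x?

16

In coordinates u = x + y, v = x − y the rectangle is axis-aligned; the map (x,y)→(u,v) scales areas by 2.
u-values: -4, -3, 0; range = 0 − (-4) = 4.
v-values: 2, 9, 10; range = 10 − 2 = 8.
Area = (4 × 8) / 2 = 16.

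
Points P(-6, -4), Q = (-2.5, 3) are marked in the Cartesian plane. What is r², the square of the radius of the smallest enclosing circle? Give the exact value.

15.3125

The smallest circle enclosing two points has them as diameter endpoints.
Centre = midpoint = (-4.25, -0.5); r² = |PQ|²/4 = 61.25/4 = 15.3125.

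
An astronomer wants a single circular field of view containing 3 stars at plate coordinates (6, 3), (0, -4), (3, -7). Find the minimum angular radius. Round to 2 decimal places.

5.22

Call the three points A, B, C in the order given.
Side lengths²: AB² = 85, AC² = 109, BC² = 18.
Since AC² = 109 ≥ 85 + 18 = 103, the angle opposite AC is not acute, so the smallest enclosing circle has AC as diameter.
Centre = midpoint of AC = (4.5, -2), r² = 109/4 = 27.25.
r = √(27.25) ≈ 5.22.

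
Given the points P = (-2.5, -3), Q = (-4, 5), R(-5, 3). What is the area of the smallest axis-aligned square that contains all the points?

The bounding box has width 2.5 and height 8.
An axis-aligned square enclosing the set must have side ≥ max(width, height).
So the minimum side is max(2.5, 8) = 8.
Area = 8² = 64.

64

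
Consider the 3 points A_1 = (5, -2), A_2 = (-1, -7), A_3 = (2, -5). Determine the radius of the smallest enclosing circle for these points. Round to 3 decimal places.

3.905

Side lengths²: A_1A_2² = 61, A_1A_3² = 18, A_2A_3² = 13.
Since A_1A_2² = 61 ≥ 18 + 13 = 31, the angle opposite A_1A_2 is not acute, so the smallest enclosing circle has A_1A_2 as diameter.
Centre = midpoint of A_1A_2 = (2, -4.5), r² = 61/4 = 15.25.
r = √(15.25) ≈ 3.905.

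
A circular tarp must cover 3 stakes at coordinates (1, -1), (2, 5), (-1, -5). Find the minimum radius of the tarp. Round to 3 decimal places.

5.220

Call the three points A, B, C in the order given.
Side lengths²: AB² = 37, AC² = 20, BC² = 109.
Since BC² = 109 ≥ 37 + 20 = 57, the angle opposite BC is not acute, so the smallest enclosing circle has BC as diameter.
Centre = midpoint of BC = (0.5, 0), r² = 109/4 = 27.25.
r = √(27.25) ≈ 5.220.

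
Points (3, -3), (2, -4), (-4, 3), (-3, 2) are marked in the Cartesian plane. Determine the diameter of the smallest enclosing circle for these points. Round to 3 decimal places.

A smallest enclosing disk is always determined by at most three of the input points on its boundary.
The minimum enclosing circle is determined by three boundary points: (3, -3), (2, -4), (-4, 3).
Their circumcentre is (-19/26, -7/26) with r² = 7225/338.
The farthest remaining point (-3, 2) is at distance² 3481/338 ≤ 7225/338.
Diameter = 2r = 2√(7225/338) ≈ 9.247.

9.247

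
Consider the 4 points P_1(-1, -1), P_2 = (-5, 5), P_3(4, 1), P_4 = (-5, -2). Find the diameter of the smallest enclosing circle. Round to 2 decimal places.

10.38

The minimum enclosing circle is determined by three boundary points: P_2, P_3, P_4.
Their circumcentre is (-7/6, 1.5) with r² = 485/18.
The farthest remaining point P_1 is at distance² 113/18 ≤ 485/18.
Diameter = 2r = 2√(485/18) ≈ 10.38.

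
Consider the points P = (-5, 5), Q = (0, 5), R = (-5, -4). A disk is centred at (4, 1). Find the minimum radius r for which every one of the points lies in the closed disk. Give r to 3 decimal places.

The required radius is the distance from (4, 1) to the farthest point.
Squared distances: 97, 32, 106.
Maximum is 106, attained at R.
r = √106 ≈ 10.296.

10.296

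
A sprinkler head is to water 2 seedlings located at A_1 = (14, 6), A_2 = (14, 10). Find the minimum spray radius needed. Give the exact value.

2

The smallest circle enclosing two points has them as diameter endpoints.
Centre = midpoint = (14, 8); r² = |A_1A_2|²/4 = 16/4 = 4.
r = √4 = 2.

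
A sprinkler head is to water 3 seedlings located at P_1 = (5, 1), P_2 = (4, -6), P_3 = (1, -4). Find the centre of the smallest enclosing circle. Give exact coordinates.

(193/46, -113/46)

Side lengths²: P_1P_2² = 50, P_1P_3² = 41, P_2P_3² = 13.
Since P_1P_2² = 50 < 41 + 13 = 54, the triangle is acute, so the smallest enclosing circle is the circumcircle.
Circumcentre = (193/46, -113/46), r² = 13325/1058.
Centre = (193/46, -113/46).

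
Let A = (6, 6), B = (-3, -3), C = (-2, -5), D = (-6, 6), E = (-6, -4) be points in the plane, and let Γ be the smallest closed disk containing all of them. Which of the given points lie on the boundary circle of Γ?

The minimum enclosing circle of a finite set is fixed by two of the points (as a diameter) or three (as a circumcircle).
The farthest pair is A–E with squared distance 244. The circle on this segment as diameter has centre (0, 1) and r² = 244/4 = 61.
Check B: distance² to centre = 25 ≤ 61, so it lies inside.
All remaining points lie in this disk, and no smaller disk contains both endpoints, so this is the minimum enclosing circle.
The points at distance exactly r from the centre are A, D, E — 3 points.

A, D, E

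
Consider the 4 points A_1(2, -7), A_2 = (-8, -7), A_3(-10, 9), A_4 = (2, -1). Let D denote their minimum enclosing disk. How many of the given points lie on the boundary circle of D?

The farthest pair is A_1–A_3 with squared distance 400. The circle on this segment as diameter has centre (-4, 1) and r² = 400/4 = 100.
Check A_2: distance² to centre = 80 ≤ 100, so it lies inside.
All remaining points lie in this disk, and no smaller disk contains both endpoints, so this is the minimum enclosing circle.
The points at distance exactly r from the centre are A_1, A_3 — 2 points.

2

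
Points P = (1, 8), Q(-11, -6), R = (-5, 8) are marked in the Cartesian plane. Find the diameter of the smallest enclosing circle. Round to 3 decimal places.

Side lengths²: PQ² = 340, PR² = 36, QR² = 232.
Since PQ² = 340 ≥ 232 + 36 = 268, the angle opposite PQ is not acute, so the smallest enclosing circle has PQ as diameter.
Centre = midpoint of PQ = (-5, 1), r² = 340/4 = 85.
Diameter = 2r = 2√85 ≈ 18.439.

18.439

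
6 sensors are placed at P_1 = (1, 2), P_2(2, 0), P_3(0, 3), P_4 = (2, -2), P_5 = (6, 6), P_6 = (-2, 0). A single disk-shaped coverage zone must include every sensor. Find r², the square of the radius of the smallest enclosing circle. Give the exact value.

A smallest enclosing disk is always determined by at most three of the input points on its boundary.
The farthest pair is P_5–P_6 with squared distance 100. The circle on this segment as diameter has centre (2, 3) and r² = 100/4 = 25.
Check P_1: distance² to centre = 2 ≤ 25, so it lies inside.
All remaining points lie in this disk, and no smaller disk contains both endpoints, so this is the minimum enclosing circle.

25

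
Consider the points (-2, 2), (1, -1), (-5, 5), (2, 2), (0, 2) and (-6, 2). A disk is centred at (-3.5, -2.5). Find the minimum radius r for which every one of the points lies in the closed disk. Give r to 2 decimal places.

The required radius is the distance from (-3.5, -2.5) to the farthest point.
Squared distances: 22.5, 22.5, 58.5, 50.5, 32.5, 26.5.
Maximum is 58.5, attained at (-5, 5).
r = √(58.5) ≈ 7.65.

7.65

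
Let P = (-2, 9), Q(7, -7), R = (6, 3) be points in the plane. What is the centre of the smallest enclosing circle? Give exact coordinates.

(2.5, 1)

Side lengths²: PQ² = 337, PR² = 100, QR² = 101.
Since PQ² = 337 ≥ 101 + 100 = 201, the angle opposite PQ is not acute, so the smallest enclosing circle has PQ as diameter.
Centre = midpoint of PQ = (2.5, 1), r² = 337/4 = 84.25.
Centre = (2.5, 1).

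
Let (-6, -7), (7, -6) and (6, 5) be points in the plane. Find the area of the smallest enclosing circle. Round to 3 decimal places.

226.238

Call the three points A, B, C in the order given.
Side lengths²: AB² = 170, AC² = 288, BC² = 122.
Since AC² = 288 < 170 + 122 = 292, the triangle is acute, so the smallest enclosing circle is the circumcircle.
Circumcentre = (1/12, -13/12), r² = 5185/72.
Area = π·r² = π·5185/72 ≈ 226.238.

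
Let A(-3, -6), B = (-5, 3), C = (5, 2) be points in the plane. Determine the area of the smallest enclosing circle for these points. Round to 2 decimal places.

Side lengths²: AB² = 85, AC² = 128, BC² = 101.
Since AC² = 128 < 101 + 85 = 186, the triangle is acute, so the smallest enclosing circle is the circumcircle.
Circumcentre = (-7/22, -15/22), r² = 8585/242.
Area = π·r² = π·8585/242 ≈ 111.45.

111.45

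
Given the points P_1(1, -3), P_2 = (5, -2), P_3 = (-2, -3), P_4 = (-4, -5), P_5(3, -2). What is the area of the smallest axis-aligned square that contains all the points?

The bounding box has width 9 and height 3.
An axis-aligned square enclosing the set must have side ≥ max(width, height).
So the minimum side is max(9, 3) = 9.
Area = 9² = 81.

81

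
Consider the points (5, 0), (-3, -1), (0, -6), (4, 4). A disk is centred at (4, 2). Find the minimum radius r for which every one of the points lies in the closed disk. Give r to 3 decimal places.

The required radius is the distance from (4, 2) to the farthest point.
Squared distances: 5, 58, 80, 4.
Maximum is 80, attained at (0, -6).
r = √80 ≈ 8.944.

8.944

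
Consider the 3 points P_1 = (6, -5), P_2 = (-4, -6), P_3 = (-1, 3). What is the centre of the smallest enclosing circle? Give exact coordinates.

(41/58, -149/58)

Side lengths²: P_1P_2² = 101, P_1P_3² = 113, P_2P_3² = 90.
Since P_1P_3² = 113 < 101 + 90 = 191, the triangle is acute, so the smallest enclosing circle is the circumcircle.
Circumcentre = (41/58, -149/58), r² = 57065/1682.
Centre = (41/58, -149/58).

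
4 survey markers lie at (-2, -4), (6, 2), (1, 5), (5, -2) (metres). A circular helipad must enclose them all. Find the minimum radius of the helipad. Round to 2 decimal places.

A smallest enclosing disk is always determined by at most three of the input points on its boundary.
The minimum enclosing circle is determined by three boundary points: (-2, -4), (6, 2), (1, 5).
Their circumcentre is (4/3, -1/9) with r² = 2125/81.
The farthest remaining point (5, -2) is at distance² 1378/81 ≤ 2125/81.
r = √(2125/81) ≈ 5.12.

5.12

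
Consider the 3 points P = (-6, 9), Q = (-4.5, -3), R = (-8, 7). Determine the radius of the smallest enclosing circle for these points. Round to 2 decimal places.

6.05

Side lengths²: PQ² = 146.25, PR² = 8, QR² = 112.25.
Since PQ² = 146.25 ≥ 112.25 + 8 = 120.25, the angle opposite PQ is not acute, so the smallest enclosing circle has PQ as diameter.
Centre = midpoint of PQ = (-5.25, 3), r² = 146.25/4 = 36.5625.
r = √(36.5625) ≈ 6.05.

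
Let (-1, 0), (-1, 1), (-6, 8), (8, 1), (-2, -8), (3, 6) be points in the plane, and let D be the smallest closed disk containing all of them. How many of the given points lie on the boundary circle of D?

3

The minimum enclosing circle of a finite set is fixed by two of the points (as a diameter) or three (as a circumcircle).
The minimum enclosing circle is determined by three boundary points: (-6, 8), (8, 1), (-2, -8).
Their circumcentre is (-6/7, 11/14) with r² = 15385/196.
The farthest remaining point (3, 6) is at distance² 8245/196 ≤ 15385/196.
The points at distance exactly r from the centre are (-6, 8), (8, 1), (-2, -8) — 3 points.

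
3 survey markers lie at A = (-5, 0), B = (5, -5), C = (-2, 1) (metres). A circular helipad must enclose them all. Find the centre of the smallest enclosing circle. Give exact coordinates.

Side lengths²: AB² = 125, AC² = 10, BC² = 85.
Since AB² = 125 ≥ 85 + 10 = 95, the angle opposite AB is not acute, so the smallest enclosing circle has AB as diameter.
Centre = midpoint of AB = (0, -2.5), r² = 125/4 = 31.25.
Centre = (0, -2.5).

(0, -2.5)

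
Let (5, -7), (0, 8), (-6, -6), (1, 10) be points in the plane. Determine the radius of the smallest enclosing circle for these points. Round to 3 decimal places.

9.204

A smallest enclosing disk is always determined by at most three of the input points on its boundary.
The minimum enclosing circle is determined by three boundary points: (5, -7), (-6, -6), (1, 10).
Their circumcentre is (1/6, 5/6) with r² = 1525/18.
The farthest remaining point (0, 8) is at distance² 925/18 ≤ 1525/18.
r = √(1525/18) ≈ 9.204.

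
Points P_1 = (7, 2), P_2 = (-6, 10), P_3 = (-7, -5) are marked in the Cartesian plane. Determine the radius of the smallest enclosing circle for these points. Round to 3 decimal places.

8.847

Side lengths²: P_1P_2² = 233, P_1P_3² = 245, P_2P_3² = 226.
Since P_1P_3² = 245 < 233 + 226 = 459, the triangle is acute, so the smallest enclosing circle is the circumcircle.
Circumcentre = (-107/58, 127/58), r² = 131645/1682.
r = √(131645/1682) ≈ 8.847.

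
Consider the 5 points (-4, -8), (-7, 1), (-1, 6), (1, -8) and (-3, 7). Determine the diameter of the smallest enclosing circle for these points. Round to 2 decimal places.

15.56

A smallest enclosing disk is always determined by at most three of the input points on its boundary.
The minimum enclosing circle is determined by three boundary points: (-4, -8), (1, -8), (-3, 7).
Their circumcentre is (-1.5, -19/30) with r² = 27233/450.
The farthest remaining point (-1, 6) is at distance² 19913/450 ≤ 27233/450.
Diameter = 2r = 2√(27233/450) ≈ 15.56.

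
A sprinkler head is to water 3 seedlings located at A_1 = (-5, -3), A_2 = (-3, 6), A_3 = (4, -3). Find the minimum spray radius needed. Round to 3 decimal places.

Side lengths²: A_1A_2² = 85, A_1A_3² = 81, A_2A_3² = 130.
Since A_2A_3² = 130 < 85 + 81 = 166, the triangle is acute, so the smallest enclosing circle is the circumcircle.
Circumcentre = (-0.5, 13/18), r² = 5525/162.
r = √(5525/162) ≈ 5.840.

5.840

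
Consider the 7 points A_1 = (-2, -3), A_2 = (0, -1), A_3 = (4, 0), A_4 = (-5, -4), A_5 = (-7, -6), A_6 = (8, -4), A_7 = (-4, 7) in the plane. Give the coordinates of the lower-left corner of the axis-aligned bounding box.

(-7, -6)

x-range [-7, 8], y-range [-6, 7].
The lower-left corner is (-7, -6).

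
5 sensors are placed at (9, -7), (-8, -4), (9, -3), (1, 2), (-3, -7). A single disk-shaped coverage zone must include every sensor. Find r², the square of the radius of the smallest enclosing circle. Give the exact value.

21605/289

By Welzl's lemma the MEC is supported by two points (diametrically opposite) or three points (on a circumcircle).
The minimum enclosing circle is determined by three boundary points: (9, -7), (-8, -4), (9, -3).
Their circumcentre is (10/17, -5) with r² = 21605/289.
The farthest remaining point (1, 2) is at distance² 14210/289 ≤ 21605/289.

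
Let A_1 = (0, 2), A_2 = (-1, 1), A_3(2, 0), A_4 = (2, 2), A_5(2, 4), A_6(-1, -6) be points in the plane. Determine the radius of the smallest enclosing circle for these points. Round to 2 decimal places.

By Welzl's lemma the MEC is supported by two points (diametrically opposite) or three points (on a circumcircle).
The farthest pair is A_5–A_6 with squared distance 109. The circle on this segment as diameter has centre (0.5, -1) and r² = 109/4 = 27.25.
Check A_1: distance² to centre = 9.25 ≤ 27.25, so it lies inside.
All remaining points lie in this disk, and no smaller disk contains both endpoints, so this is the minimum enclosing circle.
r = √(27.25) ≈ 5.22.

5.22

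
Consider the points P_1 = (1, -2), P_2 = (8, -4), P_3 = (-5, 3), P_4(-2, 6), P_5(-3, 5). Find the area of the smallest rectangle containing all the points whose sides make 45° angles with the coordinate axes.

In coordinates u = x + y, v = x − y the rectangle is axis-aligned; the map (x,y)→(u,v) scales areas by 2.
u-values: -1, 4, -2, 4, 2; range = 4 − (-2) = 6.
v-values: 3, 12, -8, -8, -8; range = 12 − (-8) = 20.
Area = (6 × 20) / 2 = 60.

60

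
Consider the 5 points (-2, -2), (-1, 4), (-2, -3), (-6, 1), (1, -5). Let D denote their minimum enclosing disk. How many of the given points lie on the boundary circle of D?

3

The minimum enclosing circle of a finite set is fixed by two of the points (as a diameter) or three (as a circumcircle).
The minimum enclosing circle is determined by three boundary points: (-1, 4), (-6, 1), (1, -5).
Their circumcentre is (-1.5, -5/6) with r² = 425/18.
The farthest remaining point (-2, -3) is at distance² 89/18 ≤ 425/18.
The points at distance exactly r from the centre are (-1, 4), (-6, 1), (1, -5) — 3 points.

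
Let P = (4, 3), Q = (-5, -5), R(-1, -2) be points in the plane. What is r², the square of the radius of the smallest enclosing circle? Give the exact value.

36.25

Side lengths²: PQ² = 145, PR² = 50, QR² = 25.
Since PQ² = 145 ≥ 50 + 25 = 75, the angle opposite PQ is not acute, so the smallest enclosing circle has PQ as diameter.
Centre = midpoint of PQ = (-0.5, -1), r² = 145/4 = 36.25.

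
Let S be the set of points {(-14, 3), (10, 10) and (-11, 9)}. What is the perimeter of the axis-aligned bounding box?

62

Width = max x − min x = 10 − (-14) = 24.
Height = max y − min y = 10 − 3 = 7.
Perimeter = 2(24 + 7) = 62.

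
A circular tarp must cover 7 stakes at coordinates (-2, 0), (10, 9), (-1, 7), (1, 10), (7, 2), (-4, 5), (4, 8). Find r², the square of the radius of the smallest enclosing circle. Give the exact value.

38425/676

By Welzl's lemma the MEC is supported by two points (diametrically opposite) or three points (on a circumcircle).
The minimum enclosing circle is determined by three boundary points: (-2, 0), (10, 9), (-4, 5).
Their circumcentre is (46/13, 133/26) with r² = 38425/676.
The farthest remaining point (1, 10) is at distance² 20485/676 ≤ 38425/676.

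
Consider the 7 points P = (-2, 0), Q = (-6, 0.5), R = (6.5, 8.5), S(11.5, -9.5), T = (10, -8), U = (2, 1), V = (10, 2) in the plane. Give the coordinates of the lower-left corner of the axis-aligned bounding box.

x-range [-6, 11.5], y-range [-9.5, 8.5].
The lower-left corner is (-6, -9.5).

(-6, -9.5)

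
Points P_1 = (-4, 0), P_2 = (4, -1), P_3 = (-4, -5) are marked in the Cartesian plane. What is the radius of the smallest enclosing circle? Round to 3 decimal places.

Side lengths²: P_1P_2² = 65, P_1P_3² = 25, P_2P_3² = 80.
Since P_2P_3² = 80 < 65 + 25 = 90, the triangle is acute, so the smallest enclosing circle is the circumcircle.
Circumcentre = (-0.25, -2.5), r² = 20.3125.
r = √(20.3125) ≈ 4.507.

4.507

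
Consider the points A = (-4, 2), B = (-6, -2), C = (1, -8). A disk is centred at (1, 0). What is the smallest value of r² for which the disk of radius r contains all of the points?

The required radius is the distance from (1, 0) to the farthest point.
Squared distances: 29, 53, 64.
Maximum is 64, attained at C.

64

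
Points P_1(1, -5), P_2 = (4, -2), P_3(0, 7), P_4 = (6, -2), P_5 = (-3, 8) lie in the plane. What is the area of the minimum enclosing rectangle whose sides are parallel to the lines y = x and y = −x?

104.5

In coordinates u = x + y, v = x − y the rectangle is axis-aligned; the map (x,y)→(u,v) scales areas by 2.
u-values: -4, 2, 7, 4, 5; range = 7 − (-4) = 11.
v-values: 6, 6, -7, 8, -11; range = 8 − (-11) = 19.
Area = (11 × 19) / 2 = 104.5.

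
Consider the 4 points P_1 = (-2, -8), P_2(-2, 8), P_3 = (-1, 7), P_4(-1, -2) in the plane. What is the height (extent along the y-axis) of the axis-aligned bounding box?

16

max y = 8, min y = -8, so height = 16.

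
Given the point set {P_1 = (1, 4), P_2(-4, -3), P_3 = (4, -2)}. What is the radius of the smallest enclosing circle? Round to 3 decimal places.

4.561

Side lengths²: P_1P_2² = 74, P_1P_3² = 45, P_2P_3² = 65.
Since P_1P_2² = 74 < 65 + 45 = 110, the triangle is acute, so the smallest enclosing circle is the circumcircle.
Circumcentre = (-9/34, -13/34), r² = 12025/578.
r = √(12025/578) ≈ 4.561.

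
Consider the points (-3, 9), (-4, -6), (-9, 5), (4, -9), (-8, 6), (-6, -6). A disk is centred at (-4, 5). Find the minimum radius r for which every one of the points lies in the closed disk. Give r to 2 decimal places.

16.12

The required radius is the distance from (-4, 5) to the farthest point.
Squared distances: 17, 121, 25, 260, 17, 125.
Maximum is 260, attained at (4, -9).
r = √260 ≈ 16.12.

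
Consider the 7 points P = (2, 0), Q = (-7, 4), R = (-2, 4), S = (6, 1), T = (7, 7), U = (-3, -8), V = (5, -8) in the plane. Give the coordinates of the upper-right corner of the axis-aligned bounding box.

(7, 7)

x-range [-7, 7], y-range [-8, 7].
The upper-right corner is (7, 7).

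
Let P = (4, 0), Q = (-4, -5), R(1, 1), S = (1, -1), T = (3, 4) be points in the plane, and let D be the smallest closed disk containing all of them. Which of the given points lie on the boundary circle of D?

Q, T

The minimum enclosing circle of a finite set is fixed by two of the points (as a diameter) or three (as a circumcircle).
The farthest pair is Q–T with squared distance 130. The circle on this segment as diameter has centre (-0.5, -0.5) and r² = 130/4 = 32.5.
Check P: distance² to centre = 20.5 ≤ 32.5, so it lies inside.
All remaining points lie in this disk, and no smaller disk contains both endpoints, so this is the minimum enclosing circle.
The points at distance exactly r from the centre are Q, T — 2 points.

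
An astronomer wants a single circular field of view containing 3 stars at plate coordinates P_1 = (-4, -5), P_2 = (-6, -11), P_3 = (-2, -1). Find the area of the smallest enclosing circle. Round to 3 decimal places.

91.106

Side lengths²: P_1P_2² = 40, P_1P_3² = 20, P_2P_3² = 116.
Since P_2P_3² = 116 ≥ 40 + 20 = 60, the angle opposite P_2P_3 is not acute, so the smallest enclosing circle has P_2P_3 as diameter.
Centre = midpoint of P_2P_3 = (-4, -6), r² = 116/4 = 29.
Area = π·r² = π·29 ≈ 91.106.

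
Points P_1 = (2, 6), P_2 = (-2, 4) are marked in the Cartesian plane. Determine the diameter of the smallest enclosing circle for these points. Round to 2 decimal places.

4.47

The smallest circle enclosing two points has them as diameter endpoints.
Centre = midpoint = (0, 5); r² = |P_1P_2|²/4 = 20/4 = 5.
Diameter = 2r = 2√5 ≈ 4.47.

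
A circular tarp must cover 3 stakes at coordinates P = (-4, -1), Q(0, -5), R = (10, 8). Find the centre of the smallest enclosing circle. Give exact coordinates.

(165/46, 119/46)

Side lengths²: PQ² = 32, PR² = 277, QR² = 269.
Since PR² = 277 < 269 + 32 = 301, the triangle is acute, so the smallest enclosing circle is the circumcircle.
Circumcentre = (165/46, 119/46), r² = 74513/1058.
Centre = (165/46, 119/46).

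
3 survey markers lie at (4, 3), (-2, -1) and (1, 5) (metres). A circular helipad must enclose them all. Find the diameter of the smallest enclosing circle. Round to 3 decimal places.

Call the three points A, B, C in the order given.
Side lengths²: AB² = 52, AC² = 13, BC² = 45.
Since AB² = 52 < 45 + 13 = 58, the triangle is acute, so the smallest enclosing circle is the circumcircle.
Circumcentre = (0.75, 1.375), r² = 13.203125.
Diameter = 2r = 2√(13.203125) ≈ 7.267.

7.267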